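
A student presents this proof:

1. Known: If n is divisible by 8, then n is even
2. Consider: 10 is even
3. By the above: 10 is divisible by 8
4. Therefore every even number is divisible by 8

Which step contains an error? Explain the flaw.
Step 3: By the above: 10 is divisible by 8

Step 3 commits the fallacy of affirming the consequent. The known fact 'divisible by 8 → even' does NOT imply 'even → divisible by 8'. That would be the converse, which is false. For example, 10 is even but 10 ÷ 8 = 1.25, which is not an integer.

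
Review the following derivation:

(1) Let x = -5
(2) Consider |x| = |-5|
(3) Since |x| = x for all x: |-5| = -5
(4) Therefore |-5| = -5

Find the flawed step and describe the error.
Step 3: Since |x| = x for all x: |-5| = -5

Step 3 incorrectly states that |x| = x for all x. The correct definition is |x| = x when x >= 0, and |x| = -x when x < 0. Since -5 < 0, we have |-5| = -(-5) = 5, not -5.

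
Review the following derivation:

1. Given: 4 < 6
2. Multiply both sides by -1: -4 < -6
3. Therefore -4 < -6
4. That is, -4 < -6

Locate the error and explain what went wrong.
Step 2: Multiply both sides by -1: -4 < -6

Step 2 multiplies both sides by -1 but fails to reverse the inequality sign. When multiplying (or dividing) an inequality by a negative number, the direction must be reversed. Since 4 < 6, we should get -4 > -6, i.e., -4 > -6.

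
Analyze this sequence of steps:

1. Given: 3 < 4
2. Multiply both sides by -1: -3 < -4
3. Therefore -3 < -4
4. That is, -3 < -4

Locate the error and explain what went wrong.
Step 2: Multiply both sides by -1: -3 < -4

Step 2 multiplies both sides by -1 but fails to reverse the inequality sign. When multiplying (or dividing) an inequality by a negative number, the direction must be reversed. Since 3 < 4, we should get -3 > -4, i.e., -3 > -4.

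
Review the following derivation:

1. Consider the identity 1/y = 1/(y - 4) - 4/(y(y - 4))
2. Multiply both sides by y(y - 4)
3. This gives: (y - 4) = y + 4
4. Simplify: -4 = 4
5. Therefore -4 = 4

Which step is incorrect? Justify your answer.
Step 3: This gives: (y - 4) = y + 4

Step 3 makes a sign error when clearing denominators. Multiplying -4/(y(y - 4)) by y(y - 4) gives -4, not +4. The correct result is (y - 4) = y - 4, which is trivially true, not (y - 4) = y + 4. (Step 1 is a valid identity: 1/(y - 4) - 4/(y(y - 4)) = (y - 4)/(y(y - 4)) = 1/y.)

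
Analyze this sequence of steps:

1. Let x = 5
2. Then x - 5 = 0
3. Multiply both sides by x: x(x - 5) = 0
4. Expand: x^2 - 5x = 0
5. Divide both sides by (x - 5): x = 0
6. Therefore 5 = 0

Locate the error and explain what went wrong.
Step 5: Divide both sides by (x - 5): x = 0

Step 5 divides both sides by (x - 5). However, since x = 5, we have (x - 5) = 0. Division by zero is undefined, making this step invalid.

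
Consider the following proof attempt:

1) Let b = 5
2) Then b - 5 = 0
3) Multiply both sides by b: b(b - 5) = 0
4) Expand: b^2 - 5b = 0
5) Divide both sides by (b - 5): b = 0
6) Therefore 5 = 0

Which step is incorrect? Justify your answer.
Step 5: Divide both sides by (b - 5): b = 0

Step 5 divides both sides by (b - 5). However, since b = 5, we have (b - 5) = 0. Division by zero is undefined, making this step invalid.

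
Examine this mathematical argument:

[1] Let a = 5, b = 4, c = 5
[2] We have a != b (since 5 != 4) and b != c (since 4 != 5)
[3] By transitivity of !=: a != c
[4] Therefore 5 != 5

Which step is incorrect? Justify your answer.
Step 3: By transitivity of !=: a != c

Step 3 incorrectly applies transitivity to the '!=' relation. Transitivity states: if a R b and b R c, then a R c. However, '!=' is not transitive. Counterexample: 5 != 4 and 4 != 5, but 5 = 5 (both equal 5). Transitivity holds for relations like <, <=, =, but not for !=.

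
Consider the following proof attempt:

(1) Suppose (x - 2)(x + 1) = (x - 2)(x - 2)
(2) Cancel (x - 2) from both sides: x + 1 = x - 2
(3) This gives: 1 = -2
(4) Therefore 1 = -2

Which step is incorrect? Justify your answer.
Step 2: Cancel (x - 2) from both sides: x + 1 = x - 2

Step 2 cancels (x - 2) from both sides. This is only valid if (x - 2) ≠ 0, i.e., x ≠ 2. When x = 2, both sides equal zero regardless of the other factors. The correct approach requires considering x = 2 as a separate case.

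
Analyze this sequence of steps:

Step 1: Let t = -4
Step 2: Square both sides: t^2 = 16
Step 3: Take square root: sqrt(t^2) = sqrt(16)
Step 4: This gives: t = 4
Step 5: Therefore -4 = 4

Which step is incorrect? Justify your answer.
Step 4: This gives: t = 4

Step 4 incorrectly states that sqrt(t^2) = t. The correct identity is sqrt(t^2) = |t|. Since t = -4 < 0, we have sqrt(t^2) = |-4| = 4, not t = -4.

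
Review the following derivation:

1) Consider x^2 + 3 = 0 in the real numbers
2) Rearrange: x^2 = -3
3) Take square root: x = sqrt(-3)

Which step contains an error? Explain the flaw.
Step 3: Take square root: x = sqrt(-3)

Step 3 takes the square root of -3, which is negative. In the real number system, the square root of a negative number is undefined. The equation x^2 + 3 = 0 has no real solutions. Square roots of negative numbers only exist in the complex numbers.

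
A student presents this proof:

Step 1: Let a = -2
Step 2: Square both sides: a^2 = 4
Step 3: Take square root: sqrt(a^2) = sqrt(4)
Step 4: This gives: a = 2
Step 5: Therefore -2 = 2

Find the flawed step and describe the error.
Step 4: This gives: a = 2

Step 4 incorrectly states that sqrt(a^2) = a. The correct identity is sqrt(a^2) = |a|. Since a = -2 < 0, we have sqrt(a^2) = |-2| = 2, not a = -2.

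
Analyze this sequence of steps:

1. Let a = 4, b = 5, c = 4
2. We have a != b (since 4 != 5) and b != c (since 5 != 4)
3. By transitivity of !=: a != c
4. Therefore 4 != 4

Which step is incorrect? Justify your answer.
Step 3: By transitivity of !=: a != c

Step 3 incorrectly applies transitivity to the '!=' relation. Transitivity states: if a R b and b R c, then a R c. However, '!=' is not transitive. Counterexample: 4 != 5 and 5 != 4, but 4 = 4 (both equal 4). Transitivity holds for relations like <, <=, =, but not for !=.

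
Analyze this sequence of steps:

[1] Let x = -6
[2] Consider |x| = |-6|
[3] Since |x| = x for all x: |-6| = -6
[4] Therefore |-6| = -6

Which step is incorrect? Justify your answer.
Step 3: Since |x| = x for all x: |-6| = -6

Step 3 incorrectly states that |x| = x for all x. The correct definition is |x| = x when x >= 0, and |x| = -x when x < 0. Since -6 < 0, we have |-6| = -(-6) = 6, not -6.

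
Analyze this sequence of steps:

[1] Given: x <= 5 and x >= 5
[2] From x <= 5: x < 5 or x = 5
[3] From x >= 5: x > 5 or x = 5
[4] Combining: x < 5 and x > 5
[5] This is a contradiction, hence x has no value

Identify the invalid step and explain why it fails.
Step 4: Combining: x < 5 and x > 5

Step 4 incorrectly combines the conditions. From x <= 5 and x >= 5, the intersection is x = 5. The error treats the 'or' cases as 'and' requirements. The correct conclusion is that x = 5 is the unique solution, not that no solution exists.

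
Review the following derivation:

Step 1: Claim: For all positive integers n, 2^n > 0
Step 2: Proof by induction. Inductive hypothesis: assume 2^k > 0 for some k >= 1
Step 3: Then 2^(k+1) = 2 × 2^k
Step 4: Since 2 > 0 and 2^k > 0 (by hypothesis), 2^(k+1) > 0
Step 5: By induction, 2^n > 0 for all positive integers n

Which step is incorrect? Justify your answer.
Step 5: By induction, 2^n > 0 for all positive integers n

Step 5 concludes the proof by induction, but no base case was ever established. A valid induction proof requires: (1) a base case proving 2^1 > 0, and (2) an inductive step showing IF 2^k > 0 THEN 2^(k+1) > 0. Steps 2-4 correctly establish the inductive step, but without the base case the conclusion in step 5 does not follow.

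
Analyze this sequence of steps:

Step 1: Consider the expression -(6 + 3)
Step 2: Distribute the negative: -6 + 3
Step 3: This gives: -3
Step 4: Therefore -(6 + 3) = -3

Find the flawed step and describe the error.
Step 2: Distribute the negative: -6 + 3

Step 2 incorrectly distributes the negative sign. The correct distribution is -(6 + 3) = -6 - 3 = -9. The negative must be applied to both terms, not just the first. The error treats -(6 + 3) as -6 + 3, which equals -3 instead of -9.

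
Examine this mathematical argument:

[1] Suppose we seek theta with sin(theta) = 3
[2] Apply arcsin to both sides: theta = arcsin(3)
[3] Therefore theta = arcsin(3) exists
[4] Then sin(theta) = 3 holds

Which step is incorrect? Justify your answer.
Step 2: Apply arcsin to both sides: theta = arcsin(3)

Step 2 applies arcsin to 3. However, arcsin(x) is only defined for x in [-1, 1] because sin(theta) can only produce values in that range. Since |3| > 1, arcsin(3) is undefined. There is no angle whose sine equals 3.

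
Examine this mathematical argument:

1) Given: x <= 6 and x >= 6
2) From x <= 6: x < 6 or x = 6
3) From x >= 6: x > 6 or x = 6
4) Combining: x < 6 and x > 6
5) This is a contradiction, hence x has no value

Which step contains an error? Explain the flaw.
Step 4: Combining: x < 6 and x > 6

Step 4 incorrectly combines the conditions. From x <= 6 and x >= 6, the intersection is x = 6. The error treats the 'or' cases as 'and' requirements. The correct conclusion is that x = 6 is the unique solution, not that no solution exists.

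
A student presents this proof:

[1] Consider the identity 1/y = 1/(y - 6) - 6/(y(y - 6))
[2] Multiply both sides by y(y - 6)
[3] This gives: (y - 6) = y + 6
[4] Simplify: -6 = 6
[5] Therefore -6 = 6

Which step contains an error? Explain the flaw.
Step 3: This gives: (y - 6) = y + 6

Step 3 makes a sign error when clearing denominators. Multiplying -6/(y(y - 6)) by y(y - 6) gives -6, not +6. The correct result is (y - 6) = y - 6, which is trivially true, not (y - 6) = y + 6. (Step 1 is a valid identity: 1/(y - 6) - 6/(y(y - 6)) = (y - 6)/(y(y - 6)) = 1/y.)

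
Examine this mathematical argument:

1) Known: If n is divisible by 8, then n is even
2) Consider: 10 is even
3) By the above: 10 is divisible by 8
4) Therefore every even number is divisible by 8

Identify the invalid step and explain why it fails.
Step 3: By the above: 10 is divisible by 8

Step 3 commits the fallacy of affirming the consequent. The known fact 'divisible by 8 → even' does NOT imply 'even → divisible by 8'. That would be the converse, which is false. For example, 10 is even but 10 ÷ 8 = 1.25, which is not an integer.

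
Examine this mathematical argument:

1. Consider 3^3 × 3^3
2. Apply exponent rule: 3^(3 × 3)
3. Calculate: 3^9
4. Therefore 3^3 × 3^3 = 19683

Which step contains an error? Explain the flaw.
Step 2: Apply exponent rule: 3^(3 × 3)

Step 2 incorrectly states that a^b × a^c = a^(b×c). The correct rule is a^b × a^c = a^(b+c). The actual value is 3^3 × 3^3 = 3^6 = 729, not 3^9 = 19683.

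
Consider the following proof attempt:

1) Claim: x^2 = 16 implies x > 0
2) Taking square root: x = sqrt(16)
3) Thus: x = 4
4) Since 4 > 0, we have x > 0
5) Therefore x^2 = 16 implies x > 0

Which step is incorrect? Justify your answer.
Step 2: Taking square root: x = sqrt(16)

Step 2 takes the square root and assumes the positive root only. The equation x^2 = 16 actually has two solutions: x = 4 and x = -4. The proof silently assumes x > 0 without justification, then uses this assumption to conclude x > 0, which is circular. The counterexample x = -4 shows the claim is false.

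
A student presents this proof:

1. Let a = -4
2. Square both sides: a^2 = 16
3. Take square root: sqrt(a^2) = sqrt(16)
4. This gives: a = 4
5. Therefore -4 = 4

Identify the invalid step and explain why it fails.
Step 4: This gives: a = 4

Step 4 incorrectly states that sqrt(a^2) = a. The correct identity is sqrt(a^2) = |a|. Since a = -4 < 0, we have sqrt(a^2) = |-4| = 4, not a = -4.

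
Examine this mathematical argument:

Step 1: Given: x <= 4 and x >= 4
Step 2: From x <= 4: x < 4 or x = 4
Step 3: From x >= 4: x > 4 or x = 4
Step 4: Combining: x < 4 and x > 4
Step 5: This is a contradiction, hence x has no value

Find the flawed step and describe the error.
Step 4: Combining: x < 4 and x > 4

Step 4 incorrectly combines the conditions. From x <= 4 and x >= 4, the intersection is x = 4. The error treats the 'or' cases as 'and' requirements. The correct conclusion is that x = 4 is the unique solution, not that no solution exists.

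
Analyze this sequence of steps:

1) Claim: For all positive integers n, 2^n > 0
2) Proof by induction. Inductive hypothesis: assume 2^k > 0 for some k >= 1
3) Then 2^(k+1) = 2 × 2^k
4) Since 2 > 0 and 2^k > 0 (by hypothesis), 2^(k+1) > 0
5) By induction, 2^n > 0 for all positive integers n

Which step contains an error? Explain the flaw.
Step 5: By induction, 2^n > 0 for all positive integers n

Step 5 concludes the proof by induction, but no base case was ever established. A valid induction proof requires: (1) a base case proving 2^1 > 0, and (2) an inductive step showing IF 2^k > 0 THEN 2^(k+1) > 0. Steps 2-4 correctly establish the inductive step, but without the base case the conclusion in step 5 does not follow.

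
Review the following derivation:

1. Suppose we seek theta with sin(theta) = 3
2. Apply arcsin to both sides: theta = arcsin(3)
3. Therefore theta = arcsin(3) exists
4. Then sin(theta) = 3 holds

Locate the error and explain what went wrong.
Step 2: Apply arcsin to both sides: theta = arcsin(3)

Step 2 applies arcsin to 3. However, arcsin(x) is only defined for x in [-1, 1] because sin(theta) can only produce values in that range. Since |3| > 1, arcsin(3) is undefined. There is no angle whose sine equals 3.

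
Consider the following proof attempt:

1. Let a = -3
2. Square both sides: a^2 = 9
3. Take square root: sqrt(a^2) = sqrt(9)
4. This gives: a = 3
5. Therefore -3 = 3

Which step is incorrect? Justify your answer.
Step 4: This gives: a = 3

Step 4 incorrectly states that sqrt(a^2) = a. The correct identity is sqrt(a^2) = |a|. Since a = -3 < 0, we have sqrt(a^2) = |-3| = 3, not a = -3.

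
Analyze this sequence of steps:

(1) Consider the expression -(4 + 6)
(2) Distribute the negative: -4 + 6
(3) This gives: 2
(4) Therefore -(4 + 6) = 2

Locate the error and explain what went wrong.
Step 2: Distribute the negative: -4 + 6

Step 2 incorrectly distributes the negative sign. The correct distribution is -(4 + 6) = -4 - 6 = -10. The negative must be applied to both terms, not just the first. The error treats -(4 + 6) as -4 + 6, which equals 2 instead of -10.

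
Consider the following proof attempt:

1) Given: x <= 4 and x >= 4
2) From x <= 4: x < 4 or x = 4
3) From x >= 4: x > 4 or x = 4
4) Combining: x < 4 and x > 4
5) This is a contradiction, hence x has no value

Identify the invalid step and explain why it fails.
Step 4: Combining: x < 4 and x > 4

Step 4 incorrectly combines the conditions. From x <= 4 and x >= 4, the intersection is x = 4. The error treats the 'or' cases as 'and' requirements. The correct conclusion is that x = 4 is the unique solution, not that no solution exists.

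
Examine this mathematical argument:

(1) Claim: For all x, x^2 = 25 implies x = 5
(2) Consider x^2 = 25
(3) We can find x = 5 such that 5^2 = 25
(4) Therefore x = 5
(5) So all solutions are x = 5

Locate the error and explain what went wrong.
Step 4: Therefore x = 5

Step 4 incorrectly concludes that x = 5 is the only solution. The proof shows that x = 5 is A solution (existence), but does not show it is the ONLY solution (uniqueness). In fact, x = -5 is also a solution since (-5)^2 = 25. Finding one solution doesn't prove there are no others.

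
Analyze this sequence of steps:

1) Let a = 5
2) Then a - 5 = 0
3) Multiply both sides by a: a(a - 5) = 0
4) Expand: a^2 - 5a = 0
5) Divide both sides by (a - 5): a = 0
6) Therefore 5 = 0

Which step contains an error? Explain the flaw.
Step 5: Divide both sides by (a - 5): a = 0

Step 5 divides both sides by (a - 5). However, since a = 5, we have (a - 5) = 0. Division by zero is undefined, making this step invalid.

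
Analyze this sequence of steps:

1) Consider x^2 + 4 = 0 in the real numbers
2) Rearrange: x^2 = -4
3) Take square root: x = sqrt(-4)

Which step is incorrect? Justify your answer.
Step 3: Take square root: x = sqrt(-4)

Step 3 takes the square root of -4, which is negative. In the real number system, the square root of a negative number is undefined. The equation x^2 + 4 = 0 has no real solutions. Square roots of negative numbers only exist in the complex numbers.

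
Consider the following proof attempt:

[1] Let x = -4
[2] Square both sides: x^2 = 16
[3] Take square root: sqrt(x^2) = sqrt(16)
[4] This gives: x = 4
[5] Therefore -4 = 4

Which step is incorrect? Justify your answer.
Step 4: This gives: x = 4

Step 4 incorrectly states that sqrt(x^2) = x. The correct identity is sqrt(x^2) = |x|. Since x = -4 < 0, we have sqrt(x^2) = |-4| = 4, not x = -4.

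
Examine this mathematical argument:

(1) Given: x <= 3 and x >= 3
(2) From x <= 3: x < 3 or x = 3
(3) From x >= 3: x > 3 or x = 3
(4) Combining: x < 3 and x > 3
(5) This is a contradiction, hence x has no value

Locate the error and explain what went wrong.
Step 4: Combining: x < 3 and x > 3

Step 4 incorrectly combines the conditions. From x <= 3 and x >= 3, the intersection is x = 3. The error treats the 'or' cases as 'and' requirements. The correct conclusion is that x = 3 is the unique solution, not that no solution exists.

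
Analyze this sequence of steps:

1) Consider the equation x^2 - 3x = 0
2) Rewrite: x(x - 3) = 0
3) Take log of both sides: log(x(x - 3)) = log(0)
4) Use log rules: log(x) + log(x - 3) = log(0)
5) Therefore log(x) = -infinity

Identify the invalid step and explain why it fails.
Step 3: Take log of both sides: log(x(x - 3)) = log(0)

Step 3 takes the logarithm of both sides, resulting in log(0) on the right side. The logarithm is only defined for positive numbers; log(0) is undefined (approaches negative infinity). This operation is invalid.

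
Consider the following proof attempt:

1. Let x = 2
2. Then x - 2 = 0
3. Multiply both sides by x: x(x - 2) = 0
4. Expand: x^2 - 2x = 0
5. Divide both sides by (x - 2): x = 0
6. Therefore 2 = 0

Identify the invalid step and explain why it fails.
Step 5: Divide both sides by (x - 2): x = 0

Step 5 divides both sides by (x - 2). However, since x = 2, we have (x - 2) = 0. Division by zero is undefined, making this step invalid.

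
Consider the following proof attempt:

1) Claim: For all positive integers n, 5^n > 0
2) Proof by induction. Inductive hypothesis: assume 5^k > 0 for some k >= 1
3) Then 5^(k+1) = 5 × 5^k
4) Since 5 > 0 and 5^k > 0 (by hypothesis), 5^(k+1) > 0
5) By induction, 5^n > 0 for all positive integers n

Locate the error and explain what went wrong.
Step 5: By induction, 5^n > 0 for all positive integers n

Step 5 concludes the proof by induction, but no base case was ever established. A valid induction proof requires: (1) a base case proving 5^1 > 0, and (2) an inductive step showing IF 5^k > 0 THEN 5^(k+1) > 0. Steps 2-4 correctly establish the inductive step, but without the base case the conclusion in step 5 does not follow.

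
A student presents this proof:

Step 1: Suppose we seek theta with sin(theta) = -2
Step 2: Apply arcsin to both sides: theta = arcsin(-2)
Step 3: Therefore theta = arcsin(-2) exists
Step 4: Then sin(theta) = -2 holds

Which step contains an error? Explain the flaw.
Step 2: Apply arcsin to both sides: theta = arcsin(-2)

Step 2 applies arcsin to -2. However, arcsin(x) is only defined for x in [-1, 1] because sin(theta) can only produce values in that range. Since |-2| > 1, arcsin(-2) is undefined. There is no angle whose sine equals -2.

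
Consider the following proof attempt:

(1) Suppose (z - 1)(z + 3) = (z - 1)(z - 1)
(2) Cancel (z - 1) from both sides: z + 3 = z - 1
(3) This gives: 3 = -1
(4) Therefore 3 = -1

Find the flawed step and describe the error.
Step 2: Cancel (z - 1) from both sides: z + 3 = z - 1

Step 2 cancels (z - 1) from both sides. This is only valid if (z - 1) ≠ 0, i.e., z ≠ 1. When z = 1, both sides equal zero regardless of the other factors. The correct approach requires considering z = 1 as a separate case.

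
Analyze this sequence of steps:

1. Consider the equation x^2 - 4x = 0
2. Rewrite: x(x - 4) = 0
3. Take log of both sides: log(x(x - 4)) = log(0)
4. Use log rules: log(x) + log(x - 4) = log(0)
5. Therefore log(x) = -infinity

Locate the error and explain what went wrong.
Step 3: Take log of both sides: log(x(x - 4)) = log(0)

Step 3 takes the logarithm of both sides, resulting in log(0) on the right side. The logarithm is only defined for positive numbers; log(0) is undefined (approaches negative infinity). This operation is invalid.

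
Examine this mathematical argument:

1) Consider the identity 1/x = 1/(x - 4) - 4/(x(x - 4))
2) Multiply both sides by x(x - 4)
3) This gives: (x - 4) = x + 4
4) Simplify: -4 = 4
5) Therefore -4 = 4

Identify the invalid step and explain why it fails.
Step 3: This gives: (x - 4) = x + 4

Step 3 makes a sign error when clearing denominators. Multiplying -4/(x(x - 4)) by x(x - 4) gives -4, not +4. The correct result is (x - 4) = x - 4, which is trivially true, not (x - 4) = x + 4. (Step 1 is a valid identity: 1/(x - 4) - 4/(x(x - 4)) = (x - 4)/(x(x - 4)) = 1/x.)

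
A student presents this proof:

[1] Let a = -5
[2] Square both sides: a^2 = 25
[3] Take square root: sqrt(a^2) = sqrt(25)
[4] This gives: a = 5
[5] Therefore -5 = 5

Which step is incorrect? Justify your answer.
Step 4: This gives: a = 5

Step 4 incorrectly states that sqrt(a^2) = a. The correct identity is sqrt(a^2) = |a|. Since a = -5 < 0, we have sqrt(a^2) = |-5| = 5, not a = -5.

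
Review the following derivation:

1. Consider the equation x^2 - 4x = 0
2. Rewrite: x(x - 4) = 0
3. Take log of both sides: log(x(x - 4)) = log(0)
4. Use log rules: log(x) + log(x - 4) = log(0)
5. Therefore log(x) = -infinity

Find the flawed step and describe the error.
Step 3: Take log of both sides: log(x(x - 4)) = log(0)

Step 3 takes the logarithm of both sides, resulting in log(0) on the right side. The logarithm is only defined for positive numbers; log(0) is undefined (approaches negative infinity). This operation is invalid.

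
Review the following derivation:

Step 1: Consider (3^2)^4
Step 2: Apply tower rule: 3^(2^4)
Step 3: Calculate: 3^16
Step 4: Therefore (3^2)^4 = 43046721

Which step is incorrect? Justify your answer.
Step 2: Apply tower rule: 3^(2^4)

Step 2 incorrectly states that (a^b)^c = a^(b^c). The correct rule is (a^b)^c = a^(b×c). The actual value is (3^2)^4 = 3^8 = 6561, not 3^16 = 43046721.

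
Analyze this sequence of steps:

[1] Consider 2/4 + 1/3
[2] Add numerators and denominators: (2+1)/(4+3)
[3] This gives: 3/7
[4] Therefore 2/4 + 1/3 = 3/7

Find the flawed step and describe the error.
Step 2: Add numerators and denominators: (2+1)/(4+3)

Step 2 incorrectly adds fractions by separately adding numerators and denominators. This is wrong. The correct method requires a common denominator: 2/4 + 1/3 = (2×3 + 1×4)/(4×3) = 10/12 = 5/6. The method used gives 3/7, which is different.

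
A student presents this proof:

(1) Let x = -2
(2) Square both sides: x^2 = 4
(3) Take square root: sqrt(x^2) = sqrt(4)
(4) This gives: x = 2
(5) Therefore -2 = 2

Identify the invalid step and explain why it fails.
Step 4: This gives: x = 2

Step 4 incorrectly states that sqrt(x^2) = x. The correct identity is sqrt(x^2) = |x|. Since x = -2 < 0, we have sqrt(x^2) = |-2| = 2, not x = -2.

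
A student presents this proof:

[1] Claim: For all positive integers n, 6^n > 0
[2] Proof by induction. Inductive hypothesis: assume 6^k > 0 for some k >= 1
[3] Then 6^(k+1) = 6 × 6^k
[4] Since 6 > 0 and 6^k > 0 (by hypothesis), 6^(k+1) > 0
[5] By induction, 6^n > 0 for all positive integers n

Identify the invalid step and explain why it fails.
Step 5: By induction, 6^n > 0 for all positive integers n

Step 5 concludes the proof by induction, but no base case was ever established. A valid induction proof requires: (1) a base case proving 6^1 > 0, and (2) an inductive step showing IF 6^k > 0 THEN 6^(k+1) > 0. Steps 2-4 correctly establish the inductive step, but without the base case the conclusion in step 5 does not follow.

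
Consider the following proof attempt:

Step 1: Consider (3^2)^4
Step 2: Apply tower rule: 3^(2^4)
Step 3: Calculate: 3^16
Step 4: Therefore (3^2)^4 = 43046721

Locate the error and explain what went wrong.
Step 2: Apply tower rule: 3^(2^4)

Step 2 incorrectly states that (a^b)^c = a^(b^c). The correct rule is (a^b)^c = a^(b×c). The actual value is (3^2)^4 = 3^8 = 6561, not 3^16 = 43046721.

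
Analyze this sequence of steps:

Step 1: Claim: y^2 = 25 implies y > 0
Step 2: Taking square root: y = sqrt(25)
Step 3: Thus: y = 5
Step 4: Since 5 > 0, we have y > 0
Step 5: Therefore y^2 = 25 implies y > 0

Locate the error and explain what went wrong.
Step 2: Taking square root: y = sqrt(25)

Step 2 takes the square root and assumes the positive root only. The equation y^2 = 25 actually has two solutions: y = 5 and y = -5. The proof silently assumes y > 0 without justification, then uses this assumption to conclude y > 0, which is circular. The counterexample y = -5 shows the claim is false.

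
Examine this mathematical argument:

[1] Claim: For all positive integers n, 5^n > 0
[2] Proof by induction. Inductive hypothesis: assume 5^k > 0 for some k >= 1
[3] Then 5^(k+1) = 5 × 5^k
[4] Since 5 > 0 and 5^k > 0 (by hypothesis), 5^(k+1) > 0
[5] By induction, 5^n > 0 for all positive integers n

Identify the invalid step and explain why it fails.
Step 5: By induction, 5^n > 0 for all positive integers n

Step 5 concludes the proof by induction, but no base case was ever established. A valid induction proof requires: (1) a base case proving 5^1 > 0, and (2) an inductive step showing IF 5^k > 0 THEN 5^(k+1) > 0. Steps 2-4 correctly establish the inductive step, but without the base case the conclusion in step 5 does not follow.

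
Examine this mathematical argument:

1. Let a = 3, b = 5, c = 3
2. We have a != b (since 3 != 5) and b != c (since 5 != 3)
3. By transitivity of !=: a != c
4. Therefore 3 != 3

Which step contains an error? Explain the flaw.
Step 3: By transitivity of !=: a != c

Step 3 incorrectly applies transitivity to the '!=' relation. Transitivity states: if a R b and b R c, then a R c. However, '!=' is not transitive. Counterexample: 3 != 5 and 5 != 3, but 3 = 3 (both equal 3). Transitivity holds for relations like <, <=, =, but not for !=.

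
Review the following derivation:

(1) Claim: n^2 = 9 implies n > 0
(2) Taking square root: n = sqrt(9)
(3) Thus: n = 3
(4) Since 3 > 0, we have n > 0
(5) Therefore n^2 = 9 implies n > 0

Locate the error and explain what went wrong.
Step 2: Taking square root: n = sqrt(9)

Step 2 takes the square root and assumes the positive root only. The equation n^2 = 9 actually has two solutions: n = 3 and n = -3. The proof silently assumes n > 0 without justification, then uses this assumption to conclude n > 0, which is circular. The counterexample n = -3 shows the claim is false.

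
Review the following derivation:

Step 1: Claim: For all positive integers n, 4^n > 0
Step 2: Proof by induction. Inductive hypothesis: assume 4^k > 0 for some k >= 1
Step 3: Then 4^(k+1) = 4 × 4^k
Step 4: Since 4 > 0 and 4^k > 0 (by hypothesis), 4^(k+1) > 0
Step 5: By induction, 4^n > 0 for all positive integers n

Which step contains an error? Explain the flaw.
Step 5: By induction, 4^n > 0 for all positive integers n

Step 5 concludes the proof by induction, but no base case was ever established. A valid induction proof requires: (1) a base case proving 4^1 > 0, and (2) an inductive step showing IF 4^k > 0 THEN 4^(k+1) > 0. Steps 2-4 correctly establish the inductive step, but without the base case the conclusion in step 5 does not follow.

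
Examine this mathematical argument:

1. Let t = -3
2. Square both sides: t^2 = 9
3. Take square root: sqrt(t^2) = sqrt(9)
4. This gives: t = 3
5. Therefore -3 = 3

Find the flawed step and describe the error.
Step 4: This gives: t = 3

Step 4 incorrectly states that sqrt(t^2) = t. The correct identity is sqrt(t^2) = |t|. Since t = -3 < 0, we have sqrt(t^2) = |-3| = 3, not t = -3.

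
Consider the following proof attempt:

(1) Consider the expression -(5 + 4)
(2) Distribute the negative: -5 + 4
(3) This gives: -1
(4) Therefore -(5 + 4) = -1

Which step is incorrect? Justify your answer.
Step 2: Distribute the negative: -5 + 4

Step 2 incorrectly distributes the negative sign. The correct distribution is -(5 + 4) = -5 - 4 = -9. The negative must be applied to both terms, not just the first. The error treats -(5 + 4) as -5 + 4, which equals -1 instead of -9.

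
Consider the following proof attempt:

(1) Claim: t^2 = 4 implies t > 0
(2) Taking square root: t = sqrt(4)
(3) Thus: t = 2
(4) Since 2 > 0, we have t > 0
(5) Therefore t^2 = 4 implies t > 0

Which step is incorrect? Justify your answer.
Step 2: Taking square root: t = sqrt(4)

Step 2 takes the square root and assumes the positive root only. The equation t^2 = 4 actually has two solutions: t = 2 and t = -2. The proof silently assumes t > 0 without justification, then uses this assumption to conclude t > 0, which is circular. The counterexample t = -2 shows the claim is false.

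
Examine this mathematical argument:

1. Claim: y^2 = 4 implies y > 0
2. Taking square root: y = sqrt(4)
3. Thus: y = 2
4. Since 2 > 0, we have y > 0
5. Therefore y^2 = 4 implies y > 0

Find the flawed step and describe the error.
Step 2: Taking square root: y = sqrt(4)

Step 2 takes the square root and assumes the positive root only. The equation y^2 = 4 actually has two solutions: y = 2 and y = -2. The proof silently assumes y > 0 without justification, then uses this assumption to conclude y > 0, which is circular. The counterexample y = -2 shows the claim is false.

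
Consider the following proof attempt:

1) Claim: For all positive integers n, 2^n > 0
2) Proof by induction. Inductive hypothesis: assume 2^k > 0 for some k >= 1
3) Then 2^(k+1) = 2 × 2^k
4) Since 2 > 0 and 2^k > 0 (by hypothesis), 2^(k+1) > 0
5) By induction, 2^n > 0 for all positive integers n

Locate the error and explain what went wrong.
Step 5: By induction, 2^n > 0 for all positive integers n

Step 5 concludes the proof by induction, but no base case was ever established. A valid induction proof requires: (1) a base case proving 2^1 > 0, and (2) an inductive step showing IF 2^k > 0 THEN 2^(k+1) > 0. Steps 2-4 correctly establish the inductive step, but without the base case the conclusion in step 5 does not follow.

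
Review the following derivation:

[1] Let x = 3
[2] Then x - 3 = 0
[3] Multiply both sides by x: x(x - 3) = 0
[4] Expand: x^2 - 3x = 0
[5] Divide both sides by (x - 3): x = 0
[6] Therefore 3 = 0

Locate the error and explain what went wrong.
Step 5: Divide both sides by (x - 3): x = 0

Step 5 divides both sides by (x - 3). However, since x = 3, we have (x - 3) = 0. Division by zero is undefined, making this step invalid.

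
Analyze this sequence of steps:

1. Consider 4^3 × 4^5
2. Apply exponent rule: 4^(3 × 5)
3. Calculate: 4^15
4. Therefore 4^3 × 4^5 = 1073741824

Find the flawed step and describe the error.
Step 2: Apply exponent rule: 4^(3 × 5)

Step 2 incorrectly states that a^b × a^c = a^(b×c). The correct rule is a^b × a^c = a^(b+c). The actual value is 4^3 × 4^5 = 4^8 = 65536, not 4^15 = 1073741824.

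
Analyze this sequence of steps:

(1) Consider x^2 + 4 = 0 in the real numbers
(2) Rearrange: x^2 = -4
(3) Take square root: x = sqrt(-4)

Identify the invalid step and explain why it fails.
Step 3: Take square root: x = sqrt(-4)

Step 3 takes the square root of -4, which is negative. In the real number system, the square root of a negative number is undefined. The equation x^2 + 4 = 0 has no real solutions. Square roots of negative numbers only exist in the complex numbers.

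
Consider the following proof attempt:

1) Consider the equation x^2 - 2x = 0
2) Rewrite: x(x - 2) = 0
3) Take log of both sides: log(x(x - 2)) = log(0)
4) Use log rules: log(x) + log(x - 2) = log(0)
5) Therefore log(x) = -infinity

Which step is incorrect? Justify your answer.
Step 3: Take log of both sides: log(x(x - 2)) = log(0)

Step 3 takes the logarithm of both sides, resulting in log(0) on the right side. The logarithm is only defined for positive numbers; log(0) is undefined (approaches negative infinity). This operation is invalid.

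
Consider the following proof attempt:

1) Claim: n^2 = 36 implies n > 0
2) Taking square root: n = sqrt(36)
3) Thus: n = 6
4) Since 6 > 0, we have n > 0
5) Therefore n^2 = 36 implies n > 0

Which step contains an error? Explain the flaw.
Step 2: Taking square root: n = sqrt(36)

Step 2 takes the square root and assumes the positive root only. The equation n^2 = 36 actually has two solutions: n = 6 and n = -6. The proof silently assumes n > 0 without justification, then uses this assumption to conclude n > 0, which is circular. The counterexample n = -6 shows the claim is false.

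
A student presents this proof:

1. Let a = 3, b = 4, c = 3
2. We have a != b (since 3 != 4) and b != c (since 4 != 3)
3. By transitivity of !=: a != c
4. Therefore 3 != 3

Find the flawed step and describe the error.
Step 3: By transitivity of !=: a != c

Step 3 incorrectly applies transitivity to the '!=' relation. Transitivity states: if a R b and b R c, then a R c. However, '!=' is not transitive. Counterexample: 3 != 4 and 4 != 3, but 3 = 3 (both equal 3). Transitivity holds for relations like <, <=, =, but not for !=.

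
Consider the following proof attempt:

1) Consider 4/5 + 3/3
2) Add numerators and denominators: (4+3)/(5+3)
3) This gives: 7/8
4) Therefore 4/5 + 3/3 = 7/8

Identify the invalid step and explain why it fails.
Step 2: Add numerators and denominators: (4+3)/(5+3)

Step 2 incorrectly adds fractions by separately adding numerators and denominators. This is wrong. The correct method requires a common denominator: 4/5 + 3/3 = (4×3 + 3×5)/(5×3) = 27/15 = 9/5. The method used gives 7/8, which is different.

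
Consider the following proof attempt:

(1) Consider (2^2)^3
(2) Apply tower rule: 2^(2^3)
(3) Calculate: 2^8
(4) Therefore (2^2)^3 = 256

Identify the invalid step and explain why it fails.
Step 2: Apply tower rule: 2^(2^3)

Step 2 incorrectly states that (a^b)^c = a^(b^c). The correct rule is (a^b)^c = a^(b×c). The actual value is (2^2)^3 = 2^6 = 64, not 2^8 = 256.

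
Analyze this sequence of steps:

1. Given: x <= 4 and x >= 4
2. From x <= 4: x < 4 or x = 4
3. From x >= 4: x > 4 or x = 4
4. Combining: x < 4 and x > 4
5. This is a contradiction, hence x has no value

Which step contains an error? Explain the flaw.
Step 4: Combining: x < 4 and x > 4

Step 4 incorrectly combines the conditions. From x <= 4 and x >= 4, the intersection is x = 4. The error treats the 'or' cases as 'and' requirements. The correct conclusion is that x = 4 is the unique solution, not that no solution exists.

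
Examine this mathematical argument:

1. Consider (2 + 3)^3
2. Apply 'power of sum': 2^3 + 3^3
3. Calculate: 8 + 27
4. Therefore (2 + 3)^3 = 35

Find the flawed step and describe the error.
Step 2: Apply 'power of sum': 2^3 + 3^3

Step 2 incorrectly applies a non-existent rule '(a+b)^n = a^n + b^n'. This is false in general. The correct expansion uses the binomial theorem. The actual value is (2 + 3)^3 = 5^3 = 125, not 35.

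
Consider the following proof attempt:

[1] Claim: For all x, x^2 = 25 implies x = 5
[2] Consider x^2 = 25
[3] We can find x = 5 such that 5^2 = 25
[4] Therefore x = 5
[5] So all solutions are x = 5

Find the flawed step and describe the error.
Step 4: Therefore x = 5

Step 4 incorrectly concludes that x = 5 is the only solution. The proof shows that x = 5 is A solution (existence), but does not show it is the ONLY solution (uniqueness). In fact, x = -5 is also a solution since (-5)^2 = 25. Finding one solution doesn't prove there are no others.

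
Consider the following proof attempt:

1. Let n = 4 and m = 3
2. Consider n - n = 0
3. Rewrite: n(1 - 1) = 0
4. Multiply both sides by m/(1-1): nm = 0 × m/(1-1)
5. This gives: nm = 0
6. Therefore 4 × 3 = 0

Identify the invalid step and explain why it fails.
Step 4: Multiply both sides by m/(1-1): nm = 0 × m/(1-1)

Step 4 multiplies both sides by m/(1-1). However, 1-1 = 0, so this is multiplication by m/0, which is undefined. We cannot multiply by an undefined expression.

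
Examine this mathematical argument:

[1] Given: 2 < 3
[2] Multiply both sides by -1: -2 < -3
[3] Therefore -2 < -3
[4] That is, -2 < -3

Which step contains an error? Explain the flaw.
Step 2: Multiply both sides by -1: -2 < -3

Step 2 multiplies both sides by -1 but fails to reverse the inequality sign. When multiplying (or dividing) an inequality by a negative number, the direction must be reversed. Since 2 < 3, we should get -2 > -3, i.e., -2 > -3.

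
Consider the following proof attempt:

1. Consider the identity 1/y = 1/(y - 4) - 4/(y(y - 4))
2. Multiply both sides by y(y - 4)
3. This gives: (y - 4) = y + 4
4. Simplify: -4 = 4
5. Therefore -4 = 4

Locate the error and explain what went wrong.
Step 3: This gives: (y - 4) = y + 4

Step 3 makes a sign error when clearing denominators. Multiplying -4/(y(y - 4)) by y(y - 4) gives -4, not +4. The correct result is (y - 4) = y - 4, which is trivially true, not (y - 4) = y + 4. (Step 1 is a valid identity: 1/(y - 4) - 4/(y(y - 4)) = (y - 4)/(y(y - 4)) = 1/y.)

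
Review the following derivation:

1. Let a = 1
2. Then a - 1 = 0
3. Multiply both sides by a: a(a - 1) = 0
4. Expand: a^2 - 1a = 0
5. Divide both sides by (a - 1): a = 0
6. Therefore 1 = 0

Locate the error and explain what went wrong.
Step 5: Divide both sides by (a - 1): a = 0

Step 5 divides both sides by (a - 1). However, since a = 1, we have (a - 1) = 0. Division by zero is undefined, making this step invalid.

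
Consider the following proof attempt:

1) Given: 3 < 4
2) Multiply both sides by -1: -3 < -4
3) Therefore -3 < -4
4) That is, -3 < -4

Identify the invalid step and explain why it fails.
Step 2: Multiply both sides by -1: -3 < -4

Step 2 multiplies both sides by -1 but fails to reverse the inequality sign. When multiplying (or dividing) an inequality by a negative number, the direction must be reversed. Since 3 < 4, we should get -3 > -4, i.e., -3 > -4.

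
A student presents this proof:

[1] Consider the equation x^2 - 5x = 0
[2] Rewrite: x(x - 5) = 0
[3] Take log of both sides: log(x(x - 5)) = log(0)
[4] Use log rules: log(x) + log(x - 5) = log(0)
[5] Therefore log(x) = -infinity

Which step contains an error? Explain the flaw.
Step 3: Take log of both sides: log(x(x - 5)) = log(0)

Step 3 takes the logarithm of both sides, resulting in log(0) on the right side. The logarithm is only defined for positive numbers; log(0) is undefined (approaches negative infinity). This operation is invalid.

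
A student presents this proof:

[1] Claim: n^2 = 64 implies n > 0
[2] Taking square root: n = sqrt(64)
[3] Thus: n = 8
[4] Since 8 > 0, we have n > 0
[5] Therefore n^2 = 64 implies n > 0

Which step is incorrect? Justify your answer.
Step 2: Taking square root: n = sqrt(64)

Step 2 takes the square root and assumes the positive root only. The equation n^2 = 64 actually has two solutions: n = 8 and n = -8. The proof silently assumes n > 0 without justification, then uses this assumption to conclude n > 0, which is circular. The counterexample n = -8 shows the claim is false.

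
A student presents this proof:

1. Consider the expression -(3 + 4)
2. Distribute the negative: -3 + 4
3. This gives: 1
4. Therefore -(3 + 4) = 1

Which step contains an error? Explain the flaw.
Step 2: Distribute the negative: -3 + 4

Step 2 incorrectly distributes the negative sign. The correct distribution is -(3 + 4) = -3 - 4 = -7. The negative must be applied to both terms, not just the first. The error treats -(3 + 4) as -3 + 4, which equals 1 instead of -7.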